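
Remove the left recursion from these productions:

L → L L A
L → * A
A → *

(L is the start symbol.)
L → * A L'
L' → L A L'
L' → ε
A → *

L is directly left-recursive. The standard transformation for
  A → A α₁ | ... | A α_m | β₁ | ... | β_n
is
  A  → β₁ A' | ... | β_n A'
  A' → α₁ A' | ... | α_m A' | ε

L → * A becomes L → * A L'
L → L L A becomes L' → L A L'
Add L' → ε

Productions for other non-terminals are unchanged:
  A → *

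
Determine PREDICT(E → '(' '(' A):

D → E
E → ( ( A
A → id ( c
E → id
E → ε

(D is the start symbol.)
PREDICT(E → '(' '(' A) = (FIRST(RHS) \ {ε}) ∪ (FOLLOW(E) if ε ∈ FIRST(RHS), i.e. RHS ⇒* ε)
FIRST('(' '(' A) = { '(' }
ε ∉ FIRST('(' '(' A), so FOLLOW(E) is not added.
PREDICT(E → '(' '(' A) = { '(' }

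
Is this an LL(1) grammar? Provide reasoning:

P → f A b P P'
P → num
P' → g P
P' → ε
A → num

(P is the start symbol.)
No. Predict set conflict for P': { 'g' }

A grammar is LL(1) if for each non-terminal N with multiple productions, the predict sets of those productions are pairwise disjoint, where PREDICT(N → α) = (FIRST(α) \ {ε}) ∪ (FOLLOW(N) if α ⇒* ε).

Relevant sets:
  FOLLOW(P') = { $, 'g' }

For P:
  PREDICT(P → f A b P P') = { 'f' }
  PREDICT(P → num) = { 'num' }
For P':
  PREDICT(P' → g P) = { 'g' }
  PREDICT(P' → ε) = { $, 'g' }
A has a single production, so nothing to check there.

Conflict found: Predict set conflict for P': { 'g' }
The grammar is NOT LL(1).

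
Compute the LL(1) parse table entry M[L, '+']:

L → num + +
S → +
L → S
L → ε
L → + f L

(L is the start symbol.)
To find M[L, '+'], we find productions for L where '+' is in the predict set (PREDICT(N → α) = (FIRST(α) \ {ε}) ∪ (FOLLOW(N) if α ⇒* ε)).

Relevant sets:
  FIRST(S) = { '+' }
  FOLLOW(L) = { $ }

L → num + +: PREDICT = { 'num' }
L → S: PREDICT = { '+' }
  '+' is in predict set, so this production goes in M[L, '+']
L → ε: PREDICT = { $ }
L → + f L: PREDICT = { '+' }
  '+' is in predict set, so this production goes in M[L, '+']

M[L, '+'] = L → S, L → + f L  (a multiply-defined cell — the grammar is not LL(1))

Answer: L → S, L → + f L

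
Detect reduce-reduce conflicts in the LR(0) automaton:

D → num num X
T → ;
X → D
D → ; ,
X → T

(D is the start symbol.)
A reduce-reduce conflict occurs when an LR(0) state has two complete items [A → α .] and [B → β .] — both call for a reduction, and with no lookahead the parser cannot choose between them.

Augment with D' → D and build the canonical LR(0) collection (I0 = CLOSURE({[D' → . D]}), then GOTO on every symbol after a dot until no new states appear). It has 10 states:
  I0: { [D → . ; ,], [D → . num num X], [D' → . D] }  — shift
  I1: { [D → ; . ,] }  — shift
  I2: { [D' → D .] }  — accept
  I3: { [D → num . num X] }  — shift
  I4: { [D → . ; ,], [D → . num num X], [D → num num . X], [T → . ;], [X → . D], [X → . T] }  — shift
  I5: { [D → ; . ,], [T → ; .] }  — shift, reduce
  I6: { [X → D .] }  — reduce
  I7: { [X → T .] }  — reduce
  I8: { [D → num num X .] }  — reduce
  I9: { [D → ; , .] }  — reduce

No state contains more than one complete item.

Answer: No reduce-reduce conflicts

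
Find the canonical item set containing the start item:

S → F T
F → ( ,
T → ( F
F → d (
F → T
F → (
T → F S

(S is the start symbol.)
First, augment the grammar with S' → S
I₀ = CLOSURE({ [S' → . S] }):
  [S' → . S] has the dot before S: add [S → . F T]
  [S → . F T] has the dot before F: add [F → . ( ,], [F → . d (], [F → . T], [F → . (]
  [F → . T] has the dot before T: add [T → . ( F], [T → . F S]
No further items can be added.

I₀ = { [F → . ( ,], [F → . (], [F → . T], [F → . d (], [S → . F T], [S' → . S], [T → . ( F], [T → . F S] }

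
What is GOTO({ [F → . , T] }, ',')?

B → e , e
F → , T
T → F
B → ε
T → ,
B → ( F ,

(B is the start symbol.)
{ [F → , . T], [F → . , T], [T → . ,], [T → . F] }

GOTO(I, ',') = CLOSURE({ [A → αX.β] : [A → α.Xβ] ∈ I, X = ',' })

Items with dot before ',', with the dot advanced:
  [F → . , T] → [F → , . T]
Closure of the advanced items:
  [F → , . T] has the dot before T: add [T → . F], [T → . ,]
  [T → . F] has the dot before F: add [F → . , T]

GOTO = { [F → , . T], [F → . , T], [T → . ,], [T → . F] }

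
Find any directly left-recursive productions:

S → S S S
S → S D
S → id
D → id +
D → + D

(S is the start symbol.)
Yes, S is left-recursive

Direct left recursion occurs when N → N α for some non-terminal N (the right-hand side begins with the left-hand side itself).

S → S S S: LEFT RECURSIVE (starts with S)
S → S D: LEFT RECURSIVE (starts with S)
S → id: starts with id
D → id +: starts with id
D → + D: starts with '+'

The grammar has direct left recursion on: S.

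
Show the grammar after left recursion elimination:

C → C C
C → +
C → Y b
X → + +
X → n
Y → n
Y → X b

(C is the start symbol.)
C → + C'
C → Y b C'
C' → C C'
C' → ε
X → + +
X → n
Y → n
Y → X b

C is directly left-recursive. The standard transformation for
  A → A α₁ | ... | A α_m | β₁ | ... | β_n
is
  A  → β₁ A' | ... | β_n A'
  A' → α₁ A' | ... | α_m A' | ε

C → + becomes C → + C'
C → Y b becomes C → Y b C'
C → C C becomes C' → C C'
Add C' → ε

Productions for other non-terminals are unchanged:
  X → + +
  X → n
  Y → n
  Y → X b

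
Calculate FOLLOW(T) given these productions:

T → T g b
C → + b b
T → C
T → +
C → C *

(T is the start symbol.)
{ $, 'g' }

T is the start symbol, so $ ∈ FOLLOW(T).
In T → T g b: T is followed by g b, add FIRST(g b) \ {ε} = { 'g' }

Taking the union: FOLLOW(T) = { $, 'g' }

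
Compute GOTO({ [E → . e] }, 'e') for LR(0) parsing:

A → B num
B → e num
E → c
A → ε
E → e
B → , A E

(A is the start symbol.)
{ [E → e .] }

GOTO(I, 'e') = CLOSURE({ [A → αX.β] : [A → α.Xβ] ∈ I, X = 'e' })

Items with dot before 'e', with the dot advanced:
  [E → . e] → [E → e .]
Closure adds nothing (no advanced item has the dot before a non-terminal).

GOTO = { [E → e .] }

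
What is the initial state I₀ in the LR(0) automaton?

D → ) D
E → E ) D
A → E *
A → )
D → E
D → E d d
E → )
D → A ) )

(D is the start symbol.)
{ [A → . )], [A → . E *], [D → . ) D], [D → . A ) )], [D → . E d d], [D → . E], [D' → . D], [E → . )], [E → . E ) D] }

First, augment the grammar with D' → D
I₀ = CLOSURE({ [D' → . D] }):
  [D' → . D] has the dot before D: add [D → . ) D], [D → . E], [D → . E d d], [D → . A ) )]
  [D → . E] has the dot before E: add [E → . E ) D], [E → . )]
  [D → . A ) )] has the dot before A: add [A → . E *], [A → . )]
No further items can be added.

I₀ = { [A → . )], [A → . E *], [D → . ) D], [D → . A ) )], [D → . E d d], [D → . E], [D' → . D], [E → . )], [E → . E ) D] }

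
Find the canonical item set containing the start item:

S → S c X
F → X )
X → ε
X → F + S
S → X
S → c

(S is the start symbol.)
{ [F → . X )], [S → . S c X], [S → . X], [S → . c], [S' → . S], [X → . F + S], [X → .] }

First, augment the grammar with S' → S
I₀ = CLOSURE({ [S' → . S] }):
  [S' → . S] has the dot before S: add [S → . S c X], [S → . X], [S → . c]
  [S → . X] has the dot before X: add [X → .], [X → . F + S]
  [X → . F + S] has the dot before F: add [F → . X )]
No further items can be added.

I₀ = { [F → . X )], [S → . S c X], [S → . X], [S → . c], [S' → . S], [X → . F + S], [X → .] }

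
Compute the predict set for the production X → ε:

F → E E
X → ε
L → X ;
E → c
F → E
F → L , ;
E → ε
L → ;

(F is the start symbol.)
PREDICT(X → ε) = (FIRST(RHS) \ {ε}) ∪ (FOLLOW(X) if ε ∈ FIRST(RHS), i.e. RHS ⇒* ε)
The right-hand side is ε (FIRST(ε) = { ε }), so the predict set is FOLLOW(X) = { ';' }
PREDICT(X → ε) = { ';' }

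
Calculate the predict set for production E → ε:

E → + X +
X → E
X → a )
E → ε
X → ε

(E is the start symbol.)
PREDICT(E → ε) = (FIRST(RHS) \ {ε}) ∪ (FOLLOW(E) if ε ∈ FIRST(RHS), i.e. RHS ⇒* ε)
The right-hand side is ε (FIRST(ε) = { ε }), so the predict set is FOLLOW(E) = { $, '+' }
PREDICT(E → ε) = { $, '+' }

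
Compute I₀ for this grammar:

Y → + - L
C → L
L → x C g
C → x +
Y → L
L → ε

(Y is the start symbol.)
{ [L → . x C g], [L → .], [Y → . + - L], [Y → . L], [Y' → . Y] }

First, augment the grammar with Y' → Y
I₀ = CLOSURE({ [Y' → . Y] }):
  [Y' → . Y] has the dot before Y: add [Y → . + - L], [Y → . L]
  [Y → . L] has the dot before L: add [L → . x C g], [L → .]
No further items can be added.

I₀ = { [L → . x C g], [L → .], [Y → . + - L], [Y → . L], [Y' → . Y] }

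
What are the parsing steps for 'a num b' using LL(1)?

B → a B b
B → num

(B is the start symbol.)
LL(1) parsing maintains a stack (initially the start symbol over $) and the input. At each step: if the stack top is a terminal, match it against the current input token; if it is a non-terminal N, replace it with the RHS of M[N, lookahead] (the unique production whose predict set contains the lookahead).

Stack is shown with the top on the left.

Stack    Input      Action
--------------------------
B $      a num b $  output B → a B b
a B b $  a num b $  match 'a'
B b $    num b $    output B → num
num b $  num b $    match 'num'
b $      b $        match 'b'
$        $          accept

The string is accepted.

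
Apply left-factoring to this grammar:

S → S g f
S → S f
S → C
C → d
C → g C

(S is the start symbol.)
S → S S'
S' → g f
S' → f
S → C
C → d
C → g C

Left-factoring transforms A → αβ₁ | αβ₂ into A → αA' and A' → β₁ | β₂
(α is the longest common prefix among the alternatives). Repeat until
no nonterminal has two alternatives with a common prefix.

Round 1: S has alternatives sharing prefix 'S'. Introduce S': S → S S'
  Add: S' → g f
  Add: S' → f

No remaining common prefixes — done.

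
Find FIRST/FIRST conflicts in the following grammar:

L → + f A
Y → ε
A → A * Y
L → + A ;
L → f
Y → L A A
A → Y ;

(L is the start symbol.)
Yes. L → '+' f A / L → '+' A ';' on { '+' }; A → A '*' Y / A → Y ';' on { '+', ';', 'f' }

FIRST sets of the non-terminals at (or reachable through a nullable prefix from) the front of some alternative:
  FIRST(L) = { '+', 'f' }
  FIRST(A) = { '+', ';', 'f' }
  FIRST(Y) = { '+', 'f', ε }

Productions for L:
  L → + f A: FIRST = { '+' }
  L → + A ;: FIRST = { '+' }
  L → f: FIRST = { 'f' }
Productions for Y:
  Y → ε: FIRST = { ε }
  Y → L A A: FIRST = { '+', 'f' }
Productions for A:
  A → A * Y: FIRST = { '+', ';', 'f' }
  A → Y ;: FIRST = { '+', ';', 'f' }

Conflict for L: L → + f A and L → + A ;
  Overlap: { '+' }
Conflict for A: A → A * Y and A → Y ;
  Overlap: { '+', ';', 'f' }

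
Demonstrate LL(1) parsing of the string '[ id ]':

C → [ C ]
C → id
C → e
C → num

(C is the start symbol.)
LL(1) parsing maintains a stack (initially the start symbol over $) and the input. At each step: if the stack top is a terminal, match it against the current input token; if it is a non-terminal N, replace it with the RHS of M[N, lookahead] (the unique production whose predict set contains the lookahead).

Stack is shown with the top on the left.

Stack    Input     Action
-------------------------
C $      [ id ] $  output C → [ C ]
[ C ] $  [ id ] $  match '['
C ] $    id ] $    output C → id
id ] $   id ] $    match 'id'
] $      ] $       match ']'
$        $         accept

The string is accepted.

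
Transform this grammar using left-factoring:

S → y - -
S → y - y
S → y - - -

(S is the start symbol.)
S → y - S'
S' → - S''
S'' → ε
S'' → -
S' → y

Left-factoring transforms A → αβ₁ | αβ₂ into A → αA' and A' → β₁ | β₂
(α is the longest common prefix among the alternatives). Repeat until
no nonterminal has two alternatives with a common prefix.

Round 1: S has alternatives sharing prefix 'y -'. Introduce S': S → y - S'
  Add: S' → -
  Add: S' → y
  Add: S' → - -

Round 2: S' has alternatives sharing prefix '-'. Introduce S'': S' → - S''
  Add: S'' → ε
  Add: S'' → -

No remaining common prefixes — done.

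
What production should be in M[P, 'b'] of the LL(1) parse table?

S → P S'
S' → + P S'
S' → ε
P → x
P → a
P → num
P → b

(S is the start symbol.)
P → b

To find M[P, 'b'], we find productions for P where 'b' is in the predict set (PREDICT(N → α) = (FIRST(α) \ {ε}) ∪ (FOLLOW(N) if α ⇒* ε)).

P → x: PREDICT = { 'x' }
P → a: PREDICT = { 'a' }
P → num: PREDICT = { 'num' }
P → b: PREDICT = { 'b' }
  'b' is in predict set, so this production goes in M[P, 'b']

M[P, 'b'] = P → b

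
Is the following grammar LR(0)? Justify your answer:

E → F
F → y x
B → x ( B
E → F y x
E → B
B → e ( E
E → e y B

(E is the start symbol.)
No. Shift-reduce conflict between [E → F .] and [E → F . y x]

Augment with E' → E and build the canonical LR(0) collection (I0 = CLOSURE({[E' → . E]}), then GOTO on every symbol after a dot until no new states appear). It has 17 states:
  I0: { [B → . e ( E], [B → . x ( B], [E → . B], [E → . F y x], [E → . F], [E → . e y B], [E' → . E], [F → . y x] }  — shift
  I1: { [E → B .] }  — reduce
  I2: { [E' → E .] }  — accept
  I3: { [E → F . y x], [E → F .] }  — shift, reduce
  I4: { [B → e . ( E], [E → e . y B] }  — shift
  I5: { [B → x . ( B] }  — shift
  I6: { [F → y . x] }  — shift
  I7: { [F → y x .] }  — reduce
  I8: { [B → . e ( E], [B → . x ( B], [B → x ( . B] }  — shift
  I9: { [B → x ( B .] }  — reduce
  I10: { [B → e . ( E] }  — shift
  I11: { [B → . e ( E], [B → . x ( B], [B → e ( . E], [E → . B], [E → . F y x], [E → . F], [E → . e y B], [F → . y x] }  — shift
  I12: { [B → e ( E .] }  — reduce
  I13: { [B → . e ( E], [B → . x ( B], [E → e y . B] }  — shift
  I14: { [E → e y B .] }  — reduce
  I15: { [E → F y . x] }  — shift
  I16: { [E → F y x .] }  — reduce

Conflict in state I3:
  Shift-reduce conflict between [E → F .] and [E → F . y x]
So the grammar is NOT LR(0).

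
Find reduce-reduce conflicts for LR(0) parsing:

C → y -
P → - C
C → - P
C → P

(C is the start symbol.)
Yes — I7: [C → - P .] vs [C → P .]

Augment with C' → C and build the canonical LR(0) collection (I0 = CLOSURE({[C' → . C]}), then GOTO on every symbol after a dot until no new states appear). It has 8 states:
  I0: { [C → . - P], [C → . P], [C → . y -], [C' → . C], [P → . - C] }  — shift
  I1: { [C → - . P], [C → . - P], [C → . P], [C → . y -], [P → - . C], [P → . - C] }  — shift
  I2: { [C' → C .] }  — accept
  I3: { [C → P .] }  — reduce
  I4: { [C → y . -] }  — shift
  I5: { [C → y - .] }  — reduce
  I6: { [P → - C .] }  — reduce
  I7: { [C → - P .], [C → P .] }  — 2 reduces

I7 contains complete items [C → - P .], [C → P .] — reduce-reduce conflict.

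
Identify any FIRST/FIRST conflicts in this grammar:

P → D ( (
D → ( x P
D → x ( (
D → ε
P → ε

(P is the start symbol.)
FIRST sets of the non-terminals at (or reachable through a nullable prefix from) the front of some alternative:
  FIRST(D) = { '(', 'x', ε }

Productions for P:
  P → D ( (: FIRST = { '(', 'x' }
  P → ε: FIRST = { ε }
Productions for D:
  D → ( x P: FIRST = { '(' }
  D → x ( (: FIRST = { 'x' }
  D → ε: FIRST = { ε }

All alternatives of each non-terminal have pairwise disjoint FIRST sets.

Answer: No FIRST/FIRST conflicts.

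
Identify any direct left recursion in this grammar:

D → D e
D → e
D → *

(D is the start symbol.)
Direct left recursion occurs when N → N α for some non-terminal N (the right-hand side begins with the left-hand side itself).

D → D e: LEFT RECURSIVE (starts with D)
D → e: starts with e
D → *: starts with '*'

The grammar has direct left recursion on: D.

Answer: Yes, D is left-recursive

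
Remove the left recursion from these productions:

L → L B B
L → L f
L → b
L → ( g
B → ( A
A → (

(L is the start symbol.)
L is directly left-recursive. The standard transformation for
  A → A α₁ | ... | A α_m | β₁ | ... | β_n
is
  A  → β₁ A' | ... | β_n A'
  A' → α₁ A' | ... | α_m A' | ε

L → b becomes L → b L'
L → ( g becomes L → ( g L'
L → L B B becomes L' → B B L'
L → L f becomes L' → f L'
Add L' → ε

Productions for other non-terminals are unchanged:
  B → ( A
  A → (

Resulting grammar:
L → b L'
L → ( g L'
L' → B B L'
L' → f L'
L' → ε
B → ( A
A → (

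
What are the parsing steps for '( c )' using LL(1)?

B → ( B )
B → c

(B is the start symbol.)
Stack is shown with the top on the left.

Stack    Input    Action
------------------------
B $      ( c ) $  output B → ( B )
( B ) $  ( c ) $  match '('
B ) $    c ) $    output B → c
c ) $    c ) $    match 'c'
) $      ) $      match ')'
$        $        accept

The string is accepted.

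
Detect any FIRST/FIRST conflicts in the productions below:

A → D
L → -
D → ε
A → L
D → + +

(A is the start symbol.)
No FIRST/FIRST conflicts.

A FIRST/FIRST conflict occurs when two productions N → α and N → β for the same non-terminal have FIRST(α) ∩ FIRST(β) ≠ ∅ (with ε ∈ FIRST of a nullable right-hand side, so two nullable alternatives also conflict).

FIRST sets of the non-terminals at (or reachable through a nullable prefix from) the front of some alternative:
  FIRST(D) = { '+', ε }
  FIRST(L) = { '-' }

Productions for A:
  A → D: FIRST = { '+', ε }
  A → L: FIRST = { '-' }
Productions for D:
  D → ε: FIRST = { ε }
  D → + +: FIRST = { '+' }
L has only one production, so no FIRST/FIRST conflict is possible there.

All alternatives of each non-terminal have pairwise disjoint FIRST sets.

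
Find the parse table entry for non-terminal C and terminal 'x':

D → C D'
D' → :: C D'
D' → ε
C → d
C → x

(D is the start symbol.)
C → x

To find M[C, 'x'], we find productions for C where 'x' is in the predict set (PREDICT(N → α) = (FIRST(α) \ {ε}) ∪ (FOLLOW(N) if α ⇒* ε)).

C → d: PREDICT = { 'd' }
C → x: PREDICT = { 'x' }
  'x' is in predict set, so this production goes in M[C, 'x']

M[C, 'x'] = C → x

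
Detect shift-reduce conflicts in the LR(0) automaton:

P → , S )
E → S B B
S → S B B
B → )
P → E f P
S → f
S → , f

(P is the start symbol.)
No shift-reduce conflicts

A shift-reduce conflict occurs when an LR(0) state has both:
  - a complete (reduce) item [A → α .] (dot at the end), and
  - a shift item [B → β . c γ] (dot before a terminal).

Augment with P' → P and build the canonical LR(0) collection (I0 = CLOSURE({[P' → . P]}), then GOTO on every symbol after a dot until no new states appear). It has 18 states:
  I0: { [E → . S B B], [P → . , S )], [P → . E f P], [P' → . P], [S → . , f], [S → . S B B], [S → . f] }  — shift
  I1: { [P → , . S )], [S → , . f], [S → . , f], [S → . S B B], [S → . f] }  — shift
  I2: { [P → E . f P] }  — shift
  I3: { [P' → P .] }  — accept
  I4: { [B → . )], [E → S . B B], [S → S . B B] }  — shift
  I5: { [S → f .] }  — reduce
  I6: { [B → ) .] }  — reduce
  I7: { [B → . )], [E → S B . B], [S → S B . B] }  — shift
  I8: { [E → S B B .], [S → S B B .] }  — 2 reduces
  I9: { [E → . S B B], [P → . , S )], [P → . E f P], [P → E f . P], [S → . , f], [S → . S B B], [S → . f] }  — shift
  I10: { [P → E f P .] }  — reduce
  I11: { [S → , . f] }  — shift
  I12: { [B → . )], [P → , S . )], [S → S . B B] }  — shift
  I13: { [S → , f .], [S → f .] }  — 2 reduces
  I14: { [B → ) .], [P → , S ) .] }  — 2 reduces
  I15: { [B → . )], [S → S B . B] }  — shift
  I16: { [S → S B B .] }  — reduce
  I17: { [S → , f .] }  — reduce

No state contains both a complete item and a shift item.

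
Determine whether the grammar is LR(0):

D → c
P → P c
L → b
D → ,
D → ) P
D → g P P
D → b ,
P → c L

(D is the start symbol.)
No. Shift-reduce conflict between [D → g P P .] and [P → P . c]

A grammar is LR(0) if no state in the canonical LR(0) collection has:
  - both a shift item (dot before a terminal) and a complete item (shift-reduce conflict), or
  - two or more complete items (reduce-reduce conflict; the accept item [D' → D .] counts as a complete item here).

Augment with D' → D and build the canonical LR(0) collection (I0 = CLOSURE({[D' → . D]}), then GOTO on every symbol after a dot until no new states appear). It has 16 states:
  I0: { [D → . ) P], [D → . ,], [D → . b ,], [D → . c], [D → . g P P], [D' → . D] }  — shift
  I1: { [D → ) . P], [P → . P c], [P → . c L] }  — shift
  I2: { [D → , .] }  — reduce
  I3: { [D' → D .] }  — accept
  I4: { [D → b . ,] }  — shift
  I5: { [D → c .] }  — reduce
  I6: { [D → g . P P], [P → . P c], [P → . c L] }  — shift
  I7: { [D → g P . P], [P → . P c], [P → . c L], [P → P . c] }  — shift
  I8: { [L → . b], [P → c . L] }  — shift
  I9: { [P → c L .] }  — reduce
  I10: { [L → b .] }  — reduce
  I11: { [D → g P P .], [P → P . c] }  — shift, reduce
  I12: { [L → . b], [P → P c .], [P → c . L] }  — shift, reduce
  I13: { [P → P c .] }  — reduce
  I14: { [D → b , .] }  — reduce
  I15: { [D → ) P .], [P → P . c] }  — shift, reduce

Conflict in state I11:
  Shift-reduce conflict between [D → g P P .] and [P → P . c]
So the grammar is NOT LR(0).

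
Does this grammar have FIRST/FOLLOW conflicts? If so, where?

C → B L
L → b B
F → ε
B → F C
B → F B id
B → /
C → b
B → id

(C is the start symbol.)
A FIRST/FOLLOW conflict occurs when a non-terminal N has a nullable alternative N → β (β ⇒* ε) and another alternative N → α with FIRST(α) ∩ FOLLOW(N) ≠ ∅: on such a lookahead the parser cannot decide between expanding α and letting N vanish via β.

Nullable non-terminals: F.
F has a nullable alternative but only one production, so nothing to check.

B, C, L have no nullable alternative, so no FIRST/FOLLOW check is needed there.

No FIRST/FOLLOW conflicts found.

Answer: No FIRST/FOLLOW conflicts.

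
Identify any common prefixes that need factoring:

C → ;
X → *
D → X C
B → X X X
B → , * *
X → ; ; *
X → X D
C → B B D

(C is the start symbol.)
No, left-factoring is not needed

Left-factoring is needed when two productions for the same non-terminal
share a common prefix on the right-hand side.

Productions for C:
  C → ;
  C → B B D
Productions for X:
  X → *
  X → ; ; *
  X → X D
Productions for B:
  B → X X X
  B → , * *

No common prefixes found.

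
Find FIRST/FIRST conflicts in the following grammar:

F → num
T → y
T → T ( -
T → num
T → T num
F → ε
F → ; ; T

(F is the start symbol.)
Yes. T → y / T → T '(' '-' on { 'y' }; T → y / T → T num on { 'y' }; T → T '(' '-' / T → num on { 'num' }; T → T '(' '-' / T → T num on { 'num', 'y' }; T → num / T → T num on { 'num' }

FIRST sets of the non-terminals at (or reachable through a nullable prefix from) the front of some alternative:
  FIRST(T) = { 'num', 'y' }

Productions for F:
  F → num: FIRST = { 'num' }
  F → ε: FIRST = { ε }
  F → ; ; T: FIRST = { ';' }
Productions for T:
  T → y: FIRST = { 'y' }
  T → T ( -: FIRST = { 'num', 'y' }
  T → num: FIRST = { 'num' }
  T → T num: FIRST = { 'num', 'y' }

Conflict for T: T → y and T → T ( -
  Overlap: { 'y' }
Conflict for T: T → y and T → T num
  Overlap: { 'y' }
Conflict for T: T → T ( - and T → num
  Overlap: { 'num' }
Conflict for T: T → T ( - and T → T num
  Overlap: { 'num', 'y' }
Conflict for T: T → num and T → T num
  Overlap: { 'num' }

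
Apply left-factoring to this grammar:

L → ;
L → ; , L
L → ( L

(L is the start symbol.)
Left-factoring transforms A → αβ₁ | αβ₂ into A → αA' and A' → β₁ | β₂
(α is the longest common prefix among the alternatives). Repeat until
no nonterminal has two alternatives with a common prefix.

Round 1: L has alternatives sharing prefix ';'. Introduce L': L → ; L'
  Add: L' → ε
  Add: L' → , L

No remaining common prefixes — done.

Resulting grammar:
L → ; L'
L' → ε
L' → , L
L → ( L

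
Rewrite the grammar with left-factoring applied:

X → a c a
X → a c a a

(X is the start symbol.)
X → a c a X'
X' → ε
X' → a

Left-factoring transforms A → αβ₁ | αβ₂ into A → αA' and A' → β₁ | β₂
(α is the longest common prefix among the alternatives). Repeat until
no nonterminal has two alternatives with a common prefix.

Round 1: X has alternatives sharing prefix 'a c a'. Introduce X': X → a c a X'
  Add: X' → ε
  Add: X' → a

No remaining common prefixes — done.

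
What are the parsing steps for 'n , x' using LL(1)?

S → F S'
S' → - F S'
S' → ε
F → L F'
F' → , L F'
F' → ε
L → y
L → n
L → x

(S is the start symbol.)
Stack is shown with the top on the left.

Stack        Input    Action
----------------------------
S $          n , x $  output S → F S'
F S' $       n , x $  output F → L F'
L F' S' $    n , x $  output L → n
n F' S' $    n , x $  match 'n'
F' S' $      , x $    output F' → , L F'
, L F' S' $  , x $    match ','
L F' S' $    x $      output L → x
x F' S' $    x $      match 'x'
F' S' $      $        output F' → ε
S' $         $        output S' → ε
$            $        accept

The string is accepted.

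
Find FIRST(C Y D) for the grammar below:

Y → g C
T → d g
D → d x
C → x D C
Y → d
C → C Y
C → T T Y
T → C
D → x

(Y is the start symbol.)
FIRST sets of the non-terminals involved (from the grammar, by fixed-point iteration):
  FIRST(C) = { 'd', 'x' }

To compute FIRST(C Y D), process the symbols left to right:
Symbol C is a non-terminal. Add FIRST(C) \ {ε} = { 'd', 'x' }
C is not nullable (ε ∉ FIRST(C)), so stop here.
FIRST(C Y D) = { 'd', 'x' }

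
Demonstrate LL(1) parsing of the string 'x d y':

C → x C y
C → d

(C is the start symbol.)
Stack is shown with the top on the left.

Stack    Input    Action
------------------------
C $      x d y $  output C → x C y
x C y $  x d y $  match 'x'
C y $    d y $    output C → d
d y $    d y $    match 'd'
y $      y $      match 'y'
$        $        accept

The string is accepted.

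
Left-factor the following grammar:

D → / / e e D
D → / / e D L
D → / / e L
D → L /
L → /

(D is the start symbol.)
Left-factoring transforms A → αβ₁ | αβ₂ into A → αA' and A' → β₁ | β₂
(α is the longest common prefix among the alternatives). Repeat until
no nonterminal has two alternatives with a common prefix.

Round 1: D has alternatives sharing prefix '/ / e'. Introduce D': D → / / e D'
  Add: D' → e D
  Add: D' → D L
  Add: D' → L

No remaining common prefixes — done.

Resulting grammar:
D → / / e D'
D' → e D
D' → D L
D' → L
D → L /
L → /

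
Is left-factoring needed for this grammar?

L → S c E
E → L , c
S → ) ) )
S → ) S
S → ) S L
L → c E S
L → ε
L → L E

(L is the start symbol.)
Yes, S has productions with common prefix ')'

Left-factoring is needed when two productions for the same non-terminal
share a common prefix on the right-hand side.

Productions for L:
  L → S c E
  L → c E S
  L → ε
  L → L E
Productions for S:
  S → ) ) )
  S → ) S
  S → ) S L

Found common prefix ')' in productions for S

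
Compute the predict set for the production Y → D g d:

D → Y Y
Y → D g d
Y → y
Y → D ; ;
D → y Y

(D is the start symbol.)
PREDICT(Y → D g d) = (FIRST(RHS) \ {ε}) ∪ (FOLLOW(Y) if ε ∈ FIRST(RHS), i.e. RHS ⇒* ε)
FIRST(D) = { 'y' }
FIRST(D g d) = { 'y' }
ε ∉ FIRST(D g d), so FOLLOW(Y) is not added.
PREDICT(Y → D g d) = { 'y' }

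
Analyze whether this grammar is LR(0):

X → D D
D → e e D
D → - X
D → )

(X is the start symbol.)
Yes, the grammar is LR(0)

A grammar is LR(0) if no state in the canonical LR(0) collection has:
  - both a shift item (dot before a terminal) and a complete item (shift-reduce conflict), or
  - two or more complete items (reduce-reduce conflict; the accept item [X' → X .] counts as a complete item here).

Augment with X' → X and build the canonical LR(0) collection (I0 = CLOSURE({[X' → . X]}), then GOTO on every symbol after a dot until no new states appear). It has 10 states:
  I0: { [D → . )], [D → . - X], [D → . e e D], [X → . D D], [X' → . X] }  — shift
  I1: { [D → ) .] }  — reduce
  I2: { [D → - . X], [D → . )], [D → . - X], [D → . e e D], [X → . D D] }  — shift
  I3: { [D → . )], [D → . - X], [D → . e e D], [X → D . D] }  — shift
  I4: { [X' → X .] }  — accept
  I5: { [D → e . e D] }  — shift
  I6: { [D → . )], [D → . - X], [D → . e e D], [D → e e . D] }  — shift
  I7: { [D → e e D .] }  — reduce
  I8: { [X → D D .] }  — reduce
  I9: { [D → - X .] }  — reduce

Every state is either a pure shift/goto state or contains exactly one complete item and nothing to shift — no conflicts. The grammar is LR(0).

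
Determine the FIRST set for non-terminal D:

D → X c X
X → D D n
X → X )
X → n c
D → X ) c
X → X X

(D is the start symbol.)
FIRST sets of the other non-terminals involved (by the same procedure, iterated to a fixed point):
  FIRST(X) = { 'n' }

From D → X c X:
  - X is a non-terminal: add FIRST(X) \ {ε} = { 'n' }
    X is not nullable, so stop
From D → X ) c:
  - X is a non-terminal: add FIRST(X) \ {ε} = { 'n' }
    X is not nullable, so stop

Collecting: FIRST(D) = { 'n' }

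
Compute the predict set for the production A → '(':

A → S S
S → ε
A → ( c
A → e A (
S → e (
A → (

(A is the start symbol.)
{ '(' }

PREDICT(A → '(') = (FIRST(RHS) \ {ε}) ∪ (FOLLOW(A) if ε ∈ FIRST(RHS), i.e. RHS ⇒* ε)
FIRST('(') = { '(' }
ε ∉ FIRST('('), so FOLLOW(A) is not added.
PREDICT(A → '(') = { '(' }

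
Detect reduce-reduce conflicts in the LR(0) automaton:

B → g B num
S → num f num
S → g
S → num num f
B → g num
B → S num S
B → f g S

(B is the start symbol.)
A reduce-reduce conflict occurs when an LR(0) state has two complete items [A → α .] and [B → β .] — both call for a reduction, and with no lookahead the parser cannot choose between them.

Augment with B' → B and build the canonical LR(0) collection (I0 = CLOSURE({[B' → . B]}), then GOTO on every symbol after a dot until no new states appear). It has 18 states:
  I0: { [B → . S num S], [B → . f g S], [B → . g B num], [B → . g num], [B' → . B], [S → . g], [S → . num f num], [S → . num num f] }  — shift
  I1: { [B' → B .] }  — accept
  I2: { [B → S . num S] }  — shift
  I3: { [B → f . g S] }  — shift
  I4: { [B → . S num S], [B → . f g S], [B → . g B num], [B → . g num], [B → g . B num], [B → g . num], [S → . g], [S → . num f num], [S → . num num f], [S → g .] }  — shift, reduce
  I5: { [S → num . f num], [S → num . num f] }  — shift
  I6: { [S → num f . num] }  — shift
  I7: { [S → num num . f] }  — shift
  I8: { [S → num num f .] }  — reduce
  I9: { [S → num f num .] }  — reduce
  I10: { [B → g B . num] }  — shift
  I11: { [B → g num .], [S → num . f num], [S → num . num f] }  — shift, reduce
  I12: { [B → g B num .] }  — reduce
  I13: { [B → f g . S], [S → . g], [S → . num f num], [S → . num num f] }  — shift
  I14: { [B → f g S .] }  — reduce
  I15: { [S → g .] }  — reduce
  I16: { [B → S num . S], [S → . g], [S → . num f num], [S → . num num f] }  — shift
  I17: { [B → S num S .] }  — reduce

No state contains more than one complete item.

Answer: No reduce-reduce conflicts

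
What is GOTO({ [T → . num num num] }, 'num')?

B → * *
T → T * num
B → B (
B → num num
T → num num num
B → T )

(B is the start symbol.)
{ [T → num . num num] }

GOTO(I, 'num') = CLOSURE({ [A → αX.β] : [A → α.Xβ] ∈ I, X = 'num' })

Items with dot before 'num', with the dot advanced:
  [T → . num num num] → [T → num . num num]
Closure adds nothing (no advanced item has the dot before a non-terminal).

GOTO = { [T → num . num num] }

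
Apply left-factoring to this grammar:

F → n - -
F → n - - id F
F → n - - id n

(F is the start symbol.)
Left-factoring transforms A → αβ₁ | αβ₂ into A → αA' and A' → β₁ | β₂
(α is the longest common prefix among the alternatives). Repeat until
no nonterminal has two alternatives with a common prefix.

Round 1: F has alternatives sharing prefix 'n - -'. Introduce F': F → n - - F'
  Add: F' → ε
  Add: F' → id F
  Add: F' → id n

Round 2: F' has alternatives sharing prefix 'id'. Introduce F'': F' → id F''
  Add: F'' → F
  Add: F'' → n

No remaining common prefixes — done.

Resulting grammar:
F → n - - F'
F' → ε
F' → id F''
F'' → F
F'' → n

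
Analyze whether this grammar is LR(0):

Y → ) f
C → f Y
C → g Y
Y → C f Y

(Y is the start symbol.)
A grammar is LR(0) if no state in the canonical LR(0) collection has:
  - both a shift item (dot before a terminal) and a complete item (shift-reduce conflict), or
  - two or more complete items (reduce-reduce conflict; the accept item [Y' → Y .] counts as a complete item here).

Augment with Y' → Y and build the canonical LR(0) collection (I0 = CLOSURE({[Y' → . Y]}), then GOTO on every symbol after a dot until no new states appear). It has 11 states:
  I0: { [C → . f Y], [C → . g Y], [Y → . ) f], [Y → . C f Y], [Y' → . Y] }  — shift
  I1: { [Y → ) . f] }  — shift
  I2: { [Y → C . f Y] }  — shift
  I3: { [Y' → Y .] }  — accept
  I4: { [C → . f Y], [C → . g Y], [C → f . Y], [Y → . ) f], [Y → . C f Y] }  — shift
  I5: { [C → . f Y], [C → . g Y], [C → g . Y], [Y → . ) f], [Y → . C f Y] }  — shift
  I6: { [C → g Y .] }  — reduce
  I7: { [C → f Y .] }  — reduce
  I8: { [C → . f Y], [C → . g Y], [Y → . ) f], [Y → . C f Y], [Y → C f . Y] }  — shift
  I9: { [Y → C f Y .] }  — reduce
  I10: { [Y → ) f .] }  — reduce

Every state is either a pure shift/goto state or contains exactly one complete item and nothing to shift — no conflicts. The grammar is LR(0).

Answer: Yes, the grammar is LR(0)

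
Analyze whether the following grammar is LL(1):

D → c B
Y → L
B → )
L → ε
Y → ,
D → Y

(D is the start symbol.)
A grammar is LL(1) if for each non-terminal N with multiple productions, the predict sets of those productions are pairwise disjoint, where PREDICT(N → α) = (FIRST(α) \ {ε}) ∪ (FOLLOW(N) if α ⇒* ε).

Relevant sets:
  FIRST(Y) = { ',', ε }
  FIRST(L) = { ε }
  FOLLOW(D) = { $ }
  FOLLOW(Y) = { $ }

For D:
  PREDICT(D → c B) = { 'c' }
  PREDICT(D → Y) = { $, ',' }
For Y:
  PREDICT(Y → L) = { $ }
  PREDICT(Y → ',') = { ',' }
B, L have a single production, so nothing to check there.

All predict sets are disjoint. The grammar IS LL(1).

Answer: Yes, the grammar is LL(1).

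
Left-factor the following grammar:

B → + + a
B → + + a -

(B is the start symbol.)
Left-factoring transforms A → αβ₁ | αβ₂ into A → αA' and A' → β₁ | β₂
(α is the longest common prefix among the alternatives). Repeat until
no nonterminal has two alternatives with a common prefix.

Round 1: B has alternatives sharing prefix '+ + a'. Introduce B': B → + + a B'
  Add: B' → ε
  Add: B' → -

No remaining common prefixes — done.

Resulting grammar:
B → + + a B'
B' → ε
B' → -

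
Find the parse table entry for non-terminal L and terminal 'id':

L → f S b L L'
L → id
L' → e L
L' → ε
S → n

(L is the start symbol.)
To find M[L, 'id'], we find productions for L where 'id' is in the predict set (PREDICT(N → α) = (FIRST(α) \ {ε}) ∪ (FOLLOW(N) if α ⇒* ε)).

L → f S b L L': PREDICT = { 'f' }
L → id: PREDICT = { 'id' }
  'id' is in predict set, so this production goes in M[L, 'id']

M[L, 'id'] = L → id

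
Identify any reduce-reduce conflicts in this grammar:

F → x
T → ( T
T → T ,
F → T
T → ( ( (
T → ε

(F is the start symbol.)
Yes — I8: [T → .] vs [T → ( ( ( .]

A reduce-reduce conflict occurs when an LR(0) state has two complete items [A → α .] and [B → β .] — both call for a reduction, and with no lookahead the parser cannot choose between them.

Augment with F' → F and build the canonical LR(0) collection (I0 = CLOSURE({[F' → . F]}), then GOTO on every symbol after a dot until no new states appear). It has 9 states:
  I0: { [F → . T], [F → . x], [F' → . F], [T → . ( ( (], [T → . ( T], [T → . T ,], [T → .] }  — shift, reduce
  I1: { [T → ( . ( (], [T → ( . T], [T → . ( ( (], [T → . ( T], [T → . T ,], [T → .] }  — shift, reduce
  I2: { [F' → F .] }  — accept
  I3: { [F → T .], [T → T . ,] }  — shift, reduce
  I4: { [F → x .] }  — reduce
  I5: { [T → T , .] }  — reduce
  I6: { [T → ( ( . (], [T → ( . ( (], [T → ( . T], [T → . ( ( (], [T → . ( T], [T → . T ,], [T → .] }  — shift, reduce
  I7: { [T → ( T .], [T → T . ,] }  — shift, reduce
  I8: { [T → ( ( ( .], [T → ( ( . (], [T → ( . ( (], [T → ( . T], [T → . ( ( (], [T → . ( T], [T → . T ,], [T → .] }  — shift, 2 reduces

I8 contains complete items [T → .], [T → ( ( ( .] — reduce-reduce conflict.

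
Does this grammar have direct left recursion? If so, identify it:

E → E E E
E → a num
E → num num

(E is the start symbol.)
Yes, E is left-recursive

E → E E E: LEFT RECURSIVE (starts with E)
E → a num: starts with a
E → num num: starts with num

The grammar has direct left recursion on: E.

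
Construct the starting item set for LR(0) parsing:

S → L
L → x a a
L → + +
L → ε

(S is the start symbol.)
First, augment the grammar with S' → S
I₀ = CLOSURE({ [S' → . S] }):
  [S' → . S] has the dot before S: add [S → . L]
  [S → . L] has the dot before L: add [L → . x a a], [L → . + +], [L → .]
No further items can be added.

I₀ = { [L → . + +], [L → . x a a], [L → .], [S → . L], [S' → . S] }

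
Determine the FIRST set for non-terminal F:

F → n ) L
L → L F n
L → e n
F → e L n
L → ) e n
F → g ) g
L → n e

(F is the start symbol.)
To compute FIRST(F), examine every production with F on the left-hand side, reading each right-hand side left to right until a non-nullable symbol is reached.

From F → n ) L:
  - n is a terminal: add 'n' and stop
From F → e L n:
  - e is a terminal: add 'e' and stop
From F → g ) g:
  - g is a terminal: add 'g' and stop

Collecting: FIRST(F) = { 'e', 'g', 'n' }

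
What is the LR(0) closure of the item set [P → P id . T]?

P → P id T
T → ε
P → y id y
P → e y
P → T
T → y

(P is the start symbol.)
{ [P → P id . T], [T → . y], [T → .] }

To compute CLOSURE, for each item [A → α.Bβ] where B is a non-terminal, add [B → .γ] for all productions B → γ; repeat for the newly added items until nothing changes.

Start with: [P → P id . T]
  [P → P id . T] has the dot before T: add [T → .], [T → . y]
No further items can be added.

CLOSURE = { [P → P id . T], [T → . y], [T → .] }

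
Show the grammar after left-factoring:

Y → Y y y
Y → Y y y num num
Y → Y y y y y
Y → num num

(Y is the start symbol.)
Left-factoring transforms A → αβ₁ | αβ₂ into A → αA' and A' → β₁ | β₂
(α is the longest common prefix among the alternatives). Repeat until
no nonterminal has two alternatives with a common prefix.

Round 1: Y has alternatives sharing prefix 'Y y y'. Introduce Y': Y → Y y y Y'
  Add: Y' → ε
  Add: Y' → num num
  Add: Y' → y y

No remaining common prefixes — done.

Resulting grammar:
Y → Y y y Y'
Y' → ε
Y' → num num
Y' → y y
Y → num num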